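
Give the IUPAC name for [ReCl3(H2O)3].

There is no counter-ion, so the complex is neutral overall.
Ligand charges: 3×chloro (-1 each), 3×aqua (neutral); total -3. So Re + (-3) = 0, giving Re = +3.
Ligands are named alphabetically: aqua before chloro.

triaquatrichlororhenium(III)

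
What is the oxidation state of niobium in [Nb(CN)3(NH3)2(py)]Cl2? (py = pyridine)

+5

2 chloride outside the brackets (-1 each) → the complex ion is 2+.
Ligand charges: 3×CN = -3; 2×NH3 neutral; 1×py neutral; sum -3.
Nb + (-3) = 2+ ⇒ Nb is +5.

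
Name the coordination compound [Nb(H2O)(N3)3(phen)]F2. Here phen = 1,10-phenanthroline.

The 2 fluoride counter-ions carry a total charge of -2, so each complex ion is 2+.
Ligand charges: 3×azido (-1 each), 1×1,10-phenanthroline (neutral), 1×aqua (neutral); total -3. So Nb + (-3) = 2+, giving Nb = +5.
Ligands are named alphabetically: aqua before azido before phenanthroline.

aquatriazido(1,10-phenanthroline)niobium(V) fluoride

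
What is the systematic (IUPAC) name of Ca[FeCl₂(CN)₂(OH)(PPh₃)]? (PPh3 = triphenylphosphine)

calcium dichlorodicyanohydroxo(triphenylphosphine)ferrate(III)

The 1 calcium counter-ion carries a total charge of +2, so each complex ion is 2−.
Ligand charges: 2×cyano (-1 each), 1×hydroxo (-1 each), 2×chloro (-1 each), 1×triphenylphosphine (neutral); total -5. So Fe + (-5) = 2−, giving Fe = +3.
The complex ion is anionic, so iron takes the -ate form ferrate(III).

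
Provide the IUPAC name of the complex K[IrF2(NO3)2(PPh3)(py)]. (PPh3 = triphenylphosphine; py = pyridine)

potassium difluorodinitrato(pyridine)(triphenylphosphine)iridate(III)

The 1 potassium counter-ion carries a total charge of +1, so each complex ion is 1−.
Ligand charges: 1×triphenylphosphine (neutral), 1×pyridine (neutral), 2×fluoro (-1 each), 2×nitrato (-1 each); total -4. So Ir + (-4) = 1−, giving Ir = +3.
The complex ion is anionic, so iridium takes the -ate form iridate(III).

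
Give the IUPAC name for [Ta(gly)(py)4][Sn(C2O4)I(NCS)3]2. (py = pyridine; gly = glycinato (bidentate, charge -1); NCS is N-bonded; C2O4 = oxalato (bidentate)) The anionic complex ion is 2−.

The complex anion is given as 2−; its ligand charges sum to -6, so Sn = +4.
With 2 anions per cation, the cation must be 2×2 = 4+.
Cation: ligand charges sum to -1; for the ion to be 4+, Ta = +5.

(glycinato)tetrakis(pyridine)tantalum(V) iodotriisothiocyanatooxalatostannate(IV)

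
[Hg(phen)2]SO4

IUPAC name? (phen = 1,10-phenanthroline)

bis(1,10-phenanthroline)mercury(II) sulfate

The 1 sulfate counter-ion carries a total charge of -2, so each complex ion is 2+.
Ligand charges: 2×1,10-phenanthroline (neutral); total 0. So Hg + (0) = 2+, giving Hg = +2.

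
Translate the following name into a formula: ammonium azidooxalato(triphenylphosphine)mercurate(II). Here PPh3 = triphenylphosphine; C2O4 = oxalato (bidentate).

NH4[Hg(C2O4)(N3)(PPh3)]

Ligands: 1 triphenylphosphine (PPh3, neutral), 1 oxalato (C2O4, -2), 1 azido (N3, -1). Ligand charge sum = -3.
Charge balance with ammonium (+1) requires 1 complex ion per 1 ammonium.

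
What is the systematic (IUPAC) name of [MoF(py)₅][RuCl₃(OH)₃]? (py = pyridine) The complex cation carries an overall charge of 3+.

fluoropentakis(pyridine)molybdenum(IV) trichlorotrihydroxoruthenate(III)

Both ions are complex: the cation is named first with the plain metal name, the anion second with the -ate form; each ion's ligands are alphabetised independently.
The complex cation is given as 3+; its ligand charges sum to -1, so Mo = +4.
A 1:1 salt means the anion carries the equal and opposite charge, 3−.
Anion: ligand charges sum to -6; for the ion to be 3−, Ru = +3.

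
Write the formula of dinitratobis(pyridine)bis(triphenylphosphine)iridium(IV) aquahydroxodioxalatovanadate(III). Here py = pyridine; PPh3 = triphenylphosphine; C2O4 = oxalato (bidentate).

[Ir(NO3)2(PPh3)2(py)2][V(C2O4)2(H2O)(OH)]

Cation [Ir…]: ligand charges -2, Ir(IV) ⇒ ion charge 2+.
Anion [V…]: ligand charges -5, V(III) ⇒ ion charge 2−.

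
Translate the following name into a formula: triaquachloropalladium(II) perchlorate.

Ligands: 1 chloro (Cl, -1), 3 aqua (H2O, neutral). Ligand charge sum = -1.
Charge balance with perchlorate (-1) requires 1 complex ion per 1 perchlorate.

[PdCl(H2O)3]ClO4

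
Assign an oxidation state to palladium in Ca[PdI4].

+2

1 calcium outside the brackets (+2 each) → the complex ion is 2−.
Ligand charges: 4×I = -4; sum -4.
Pd + (-4) = 2− ⇒ Pd is +2.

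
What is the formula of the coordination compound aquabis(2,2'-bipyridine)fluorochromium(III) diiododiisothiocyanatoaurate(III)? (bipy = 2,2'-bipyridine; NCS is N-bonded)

[Cr(bipy)2F(H2O)][AuI2(NCS)2]2

Cation [Cr…]: ligand charges -1, Cr(III) ⇒ ion charge 2+.
Anion [Au…]: ligand charges -4, Au(III) ⇒ ion charge 1−.
One 2+ cation requires 2 of the 1− anion.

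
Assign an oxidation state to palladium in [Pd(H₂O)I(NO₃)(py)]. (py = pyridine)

No counter-ion: the bracketed complex is neutral.
Ligand charges: 1×I = -1; 1×py neutral; 1×NO3 = -1; 1×H2O neutral; sum -2.
Pd + (-2) = 0 ⇒ Pd is +2.

+2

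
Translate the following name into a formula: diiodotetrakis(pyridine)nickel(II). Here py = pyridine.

Ligands: 2 iodo (I, -1), 4 pyridine (py, neutral). Ligand charge sum = -2.
With Ni in oxidation state +2, the complex ion is [Ni...].

[NiI2(py)4]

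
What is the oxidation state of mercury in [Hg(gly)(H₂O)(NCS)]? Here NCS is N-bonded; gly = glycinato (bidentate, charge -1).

No counter-ion: the bracketed complex is neutral.
Ligand charges: 1×H2O neutral; 1×NCS = -1; 1×gly = -1; sum -2.
Hg + (-2) = 0 ⇒ Hg is +2.

+2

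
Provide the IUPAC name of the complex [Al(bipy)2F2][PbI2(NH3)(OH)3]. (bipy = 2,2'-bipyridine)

bis(2,2'-bipyridine)difluoroaluminium(III) amminetrihydroxodiiodoplumbate(IV)

Aluminium is always +3 in its complexes; the cation's ligand charges sum to -2, so the complex cation is 1+.
A 1:1 salt means the anion carries the equal and opposite charge, 1−.
Anion: ligand charges sum to -5; for the ion to be 1−, Pb = +4.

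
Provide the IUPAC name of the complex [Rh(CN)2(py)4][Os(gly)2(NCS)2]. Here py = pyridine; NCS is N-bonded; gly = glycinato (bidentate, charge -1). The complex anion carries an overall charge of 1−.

dicyanotetrakis(pyridine)rhodium(III) bis(glycinato)diisothiocyanatoosmate(III)

The complex anion is given as 1−; its ligand charges sum to -4, so Os = +3.
A 1:1 salt means the cation carries the equal and opposite charge, 1+.
Cation: ligand charges sum to -2; for the ion to be 1+, Rh = +3.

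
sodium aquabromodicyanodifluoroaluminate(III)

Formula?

Na2[AlBr(CN)2F2(H2O)]

Ligands: 1 aqua (H2O, neutral), 2 cyano (CN, -1), 1 bromo (Br, -1), 2 fluoro (F, -1). Ligand charge sum = -5.
With Al in oxidation state +3, the complex ion is [Al...]^2−.
Charge balance with sodium (+1) requires 1 complex ion per 2 sodium.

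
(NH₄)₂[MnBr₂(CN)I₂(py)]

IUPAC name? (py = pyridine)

The 2 ammonium counter-ions carry a total charge of +2, so each complex ion is 2−.
Ligand charges: 1×pyridine (neutral), 1×cyano (-1 each), 2×bromo (-1 each), 2×iodo (-1 each); total -5. So Mn + (-5) = 2−, giving Mn = +3.
The complex ion is anionic, so manganese takes the -ate form manganate(III).

ammonium dibromocyanodiiodo(pyridine)manganate(III)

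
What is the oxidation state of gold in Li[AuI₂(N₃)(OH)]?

1 lithium outside the brackets (+1 each) → the complex ion is 1−.
Ligand charges: 1×N3 = -1; 1×OH = -1; 2×I = -2; sum -4.
Au + (-4) = 1− ⇒ Au is +3.

+3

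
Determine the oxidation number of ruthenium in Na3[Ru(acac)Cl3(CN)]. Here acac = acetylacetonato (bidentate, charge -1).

+2

3 sodium outside the brackets (+1 each) → the complex ion is 3−.
Ligand charges: 1×CN = -1; 3×Cl = -3; 1×acac = -1; sum -5.
Ru + (-5) = 3− ⇒ Ru is +2.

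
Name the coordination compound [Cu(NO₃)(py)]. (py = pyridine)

There is no counter-ion, so the complex is neutral overall.
Ligand charges: 1×nitrato (-1 each), 1×pyridine (neutral); total -1. So Cu + (-1) = 0, giving Cu = +1.
Ligands are named alphabetically: nitrato before pyridine.

nitrato(pyridine)copper(I)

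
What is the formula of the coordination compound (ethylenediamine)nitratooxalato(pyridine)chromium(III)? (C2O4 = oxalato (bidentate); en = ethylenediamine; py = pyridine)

[Cr(C2O4)(en)(NO3)(py)]

Ligands: 1 oxalato (C2O4, -2), 1 nitrato (NO3, -1), 1 ethylenediamine (en, neutral), 1 pyridine (py, neutral). Ligand charge sum = -3.
With Cr in oxidation state +3, the complex ion is [Cr...].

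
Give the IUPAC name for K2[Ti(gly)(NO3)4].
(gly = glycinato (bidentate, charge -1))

The 2 potassium counter-ions carry a total charge of +2, so each complex ion is 2−.
Ligand charges: 4×nitrato (-1 each), 1×glycinato (-1 each); total -5. So Ti + (-5) = 2−, giving Ti = +3.
The complex ion is anionic, so titanium takes the -ate form titanate(III).

potassium (glycinato)tetranitratotitanate(III)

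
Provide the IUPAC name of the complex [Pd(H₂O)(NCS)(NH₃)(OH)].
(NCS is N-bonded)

There is no counter-ion, so the complex is neutral overall.
Ligand charges: 1×ammine (neutral), 1×hydroxo (-1 each), 1×isothiocyanato (-1 each), 1×aqua (neutral); total -2. So Pd + (-2) = 0, giving Pd = +2.
Ligands are named alphabetically: ammine before aqua before hydroxo before isothiocyanato.

ammineaquahydroxoisothiocyanatopalladium(II)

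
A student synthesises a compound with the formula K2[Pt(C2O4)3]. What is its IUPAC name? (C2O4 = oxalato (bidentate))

potassium trioxalatoplatinate(IV)

The 2 potassium counter-ions carry a total charge of +2, so each complex ion is 2−.
Ligand charges: 3×oxalato (-2 each); total -6. So Pt + (-6) = 2−, giving Pt = +4.
The complex ion is anionic, so platinum takes the -ate form platinate(IV).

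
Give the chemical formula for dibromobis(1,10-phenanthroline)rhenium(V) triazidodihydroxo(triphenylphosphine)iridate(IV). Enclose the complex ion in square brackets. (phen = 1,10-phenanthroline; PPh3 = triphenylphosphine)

Cation [Re…]: ligand charges -2, Re(V) ⇒ ion charge 3+.
Anion [Ir…]: ligand charges -5, Ir(IV) ⇒ ion charge 1−.

[ReBr2(phen)2][Ir(N3)3(OH)2(PPh3)]3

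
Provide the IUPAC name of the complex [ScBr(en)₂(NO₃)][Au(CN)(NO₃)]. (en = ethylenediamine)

Scandium is always +3 in its complexes; the cation's ligand charges sum to -2, so the complex cation is 1+.
A 1:1 salt means the anion carries the equal and opposite charge, 1−.
Anion: ligand charges sum to -2; for the ion to be 1−, Au = +1.

bromobis(ethylenediamine)nitratoscandium(III) cyanonitratoaurate(I)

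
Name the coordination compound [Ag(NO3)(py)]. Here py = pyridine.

nitrato(pyridine)silver(I)

There is no counter-ion, so the complex is neutral overall.
Ligand charges: 1×pyridine (neutral), 1×nitrato (-1 each); total -1. So Ag + (-1) = 0, giving Ag = +1.
Ligands are named alphabetically: nitrato before pyridine.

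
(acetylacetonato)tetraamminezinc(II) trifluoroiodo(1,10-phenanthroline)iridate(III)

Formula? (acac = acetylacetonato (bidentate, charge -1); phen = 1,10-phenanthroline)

[Zn(acac)(NH3)4][IrF3I(phen)]

Cation [Zn…]: ligand charges -1, Zn(II) ⇒ ion charge 1+.
Anion [Ir…]: ligand charges -4, Ir(III) ⇒ ion charge 1−.
One 1+ cation balances one 1− anion.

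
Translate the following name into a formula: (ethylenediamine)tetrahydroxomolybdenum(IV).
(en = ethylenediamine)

Ligands: 1 ethylenediamine (en, neutral), 4 hydroxo (OH, -1). Ligand charge sum = -4.
With Mo in oxidation state +4, the complex ion is [Mo...].

[Mo(en)(OH)4]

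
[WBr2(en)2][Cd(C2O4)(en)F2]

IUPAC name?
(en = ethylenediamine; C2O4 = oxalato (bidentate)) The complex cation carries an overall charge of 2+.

The complex cation is given as 2+; its ligand charges sum to -2, so W = +4.
A 1:1 salt means the anion carries the equal and opposite charge, 2−.
Anion: ligand charges sum to -4; for the ion to be 2−, Cd = +2.

dibromobis(ethylenediamine)tungsten(IV) (ethylenediamine)difluorooxalatocadmate(II)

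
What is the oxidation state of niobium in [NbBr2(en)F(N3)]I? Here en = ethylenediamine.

+5

1 iodide outside the brackets (-1 each) → the complex ion is 1+.
Ligand charges: 1×N3 = -1; 1×F = -1; 1×en neutral; 2×Br = -2; sum -4.
Nb + (-4) = 1+ ⇒ Nb is +5.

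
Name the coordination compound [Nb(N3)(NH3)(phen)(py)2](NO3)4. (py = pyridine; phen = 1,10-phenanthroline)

ammineazido(1,10-phenanthroline)bis(pyridine)niobium(V) nitrate

The 4 nitrate counter-ions carry a total charge of -4, so each complex ion is 4+.
Ligand charges: 1×azido (-1 each), 2×pyridine (neutral), 1×1,10-phenanthroline (neutral), 1×ammine (neutral); total -1. So Nb + (-1) = 4+, giving Nb = +5.
Ligands are named alphabetically: ammine before azido before phenanthroline before pyridine.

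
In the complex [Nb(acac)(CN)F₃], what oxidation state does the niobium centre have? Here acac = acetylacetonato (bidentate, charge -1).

No counter-ion: the bracketed complex is neutral.
Ligand charges: 3×F = -3; 1×acac = -1; 1×CN = -1; sum -5.
Nb + (-5) = 0 ⇒ Nb is +5.

+5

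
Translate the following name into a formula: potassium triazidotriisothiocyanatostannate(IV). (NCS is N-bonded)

Ligands: 3 azido (N3, -1), 3 isothiocyanato (NCS, -1). Ligand charge sum = -6.
With Sn in oxidation state +4, the complex ion is [Sn...]^2−.
Charge balance with potassium (+1) requires 1 complex ion per 2 potassium.

K2[Sn(N3)3(NCS)3]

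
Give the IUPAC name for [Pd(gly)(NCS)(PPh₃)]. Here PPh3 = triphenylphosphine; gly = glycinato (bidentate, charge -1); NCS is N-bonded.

(glycinato)isothiocyanato(triphenylphosphine)palladium(II)

There is no counter-ion, so the complex is neutral overall.
Ligand charges: 1×triphenylphosphine (neutral), 1×glycinato (-1 each), 1×isothiocyanato (-1 each); total -2. So Pd + (-2) = 0, giving Pd = +2.
Ligands are named alphabetically: glycinato before isothiocyanato before triphenylphosphine.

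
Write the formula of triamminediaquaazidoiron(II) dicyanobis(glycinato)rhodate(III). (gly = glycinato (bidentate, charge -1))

Cation [Fe…]: ligand charges -1, Fe(II) ⇒ ion charge 1+.
Anion [Rh…]: ligand charges -4, Rh(III) ⇒ ion charge 1−.
One 1+ cation balances one 1− anion.

[Fe(H2O)2(N3)(NH3)3][Rh(CN)2(gly)2]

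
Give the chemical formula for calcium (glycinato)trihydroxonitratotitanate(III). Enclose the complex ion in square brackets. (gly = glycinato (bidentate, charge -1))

Ca[Ti(gly)(NO3)(OH)3]

Ligands: 3 hydroxo (OH, -1), 1 glycinato (gly, -1), 1 nitrato (NO3, -1). Ligand charge sum = -5.
With Ti in oxidation state +3, the complex ion is [Ti...]^2−.
Charge balance with calcium (+2) requires 1 complex ion per 1 calcium.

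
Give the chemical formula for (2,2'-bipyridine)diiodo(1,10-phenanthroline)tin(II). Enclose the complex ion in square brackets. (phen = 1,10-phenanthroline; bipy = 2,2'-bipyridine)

Ligands: 1 1,10-phenanthroline (phen, neutral), 1 2,2'-bipyridine (bipy, neutral), 2 iodo (I, -1). Ligand charge sum = -2.
With Sn in oxidation state +2, the complex ion is [Sn...].

[Sn(bipy)I2(phen)]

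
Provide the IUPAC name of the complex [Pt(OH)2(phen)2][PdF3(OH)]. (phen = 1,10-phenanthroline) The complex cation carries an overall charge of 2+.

dihydroxobis(1,10-phenanthroline)platinum(IV) trifluorohydroxopalladate(II)

The complex cation is given as 2+; its ligand charges sum to -2, so Pt = +4.
A 1:1 salt means the anion carries the equal and opposite charge, 2−.
Anion: ligand charges sum to -4; for the ion to be 2−, Pd = +2.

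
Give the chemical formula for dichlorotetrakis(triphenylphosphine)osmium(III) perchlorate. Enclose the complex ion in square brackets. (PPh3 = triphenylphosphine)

Ligands: 4 triphenylphosphine (PPh3, neutral), 2 chloro (Cl, -1). Ligand charge sum = -2.
With Os in oxidation state +3, the complex ion is [Os...]^1+.
Charge balance with perchlorate (-1) requires 1 complex ion per 1 perchlorate.

[OsCl2(PPh3)4]ClO4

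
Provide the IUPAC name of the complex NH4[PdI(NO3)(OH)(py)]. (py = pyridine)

ammonium hydroxoiodonitrato(pyridine)palladate(II)

The 1 ammonium counter-ion carries a total charge of +1, so each complex ion is 1−.
Ligand charges: 1×hydroxo (-1 each), 1×pyridine (neutral), 1×nitrato (-1 each), 1×iodo (-1 each); total -3. So Pd + (-3) = 1−, giving Pd = +2.
Ligands are named alphabetically: hydroxo before iodo before nitrato before pyridine.
The complex ion is anionic, so palladium takes the -ate form palladate(II).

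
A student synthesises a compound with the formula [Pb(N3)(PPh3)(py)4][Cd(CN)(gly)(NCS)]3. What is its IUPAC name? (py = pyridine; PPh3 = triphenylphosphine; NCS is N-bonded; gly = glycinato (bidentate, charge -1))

Both ions are complex: the cation is named first with the plain metal name, the anion second with the -ate form; each ion's ligands are alphabetised independently.
Cadmium is always +2 in its complexes; the anion's ligand charges sum to -3, so the complex anion is 1−.
With 3 anions per cation, the cation must be 3×1 = 3+.
Cation: ligand charges sum to -1; for the ion to be 3+, Pb = +4.

azidotetrakis(pyridine)(triphenylphosphine)lead(IV) cyano(glycinato)isothiocyanatocadmate(II)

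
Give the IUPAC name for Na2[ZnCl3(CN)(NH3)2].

The 2 sodium counter-ions carry a total charge of +2, so each complex ion is 2−.
Ligand charges: 1×cyano (-1 each), 3×chloro (-1 each), 2×ammine (neutral); total -4. So Zn + (-4) = 2−, giving Zn = +2.
The complex ion is anionic, so zinc takes the -ate form zincate(II).

sodium diamminetrichlorocyanozincate(II)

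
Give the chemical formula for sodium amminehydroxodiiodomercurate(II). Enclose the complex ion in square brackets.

Ligands: 2 iodo (I, -1), 1 hydroxo (OH, -1), 1 ammine (NH3, neutral). Ligand charge sum = -3.
With Hg in oxidation state +2, the complex ion is [Hg...]^1−.
Charge balance with sodium (+1) requires 1 complex ion per 1 sodium.

Na[HgI2(NH3)(OH)]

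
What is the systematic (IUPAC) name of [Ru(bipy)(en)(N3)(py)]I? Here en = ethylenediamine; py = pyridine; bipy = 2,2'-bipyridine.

The 1 iodide counter-ion carries a total charge of -1, so each complex ion is 1+.
Ligand charges: 1×ethylenediamine (neutral), 1×pyridine (neutral), 1×2,2'-bipyridine (neutral), 1×azido (-1 each); total -1. So Ru + (-1) = 1+, giving Ru = +2.
Ligands are named alphabetically: azido before bipyridine before ethylenediamine before pyridine.

azido(2,2'-bipyridine)(ethylenediamine)(pyridine)ruthenium(II) iodide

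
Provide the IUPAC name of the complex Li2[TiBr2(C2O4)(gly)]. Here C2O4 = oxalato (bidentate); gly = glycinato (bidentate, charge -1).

lithium dibromo(glycinato)oxalatotitanate(III)

The 2 lithium counter-ions carry a total charge of +2, so each complex ion is 2−.
Ligand charges: 2×bromo (-1 each), 1×oxalato (-2 each), 1×glycinato (-1 each); total -5. So Ti + (-5) = 2−, giving Ti = +3.
The complex ion is anionic, so titanium takes the -ate form titanate(III).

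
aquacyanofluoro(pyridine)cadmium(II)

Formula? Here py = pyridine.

Ligands: 1 pyridine (py, neutral), 1 aqua (H2O, neutral), 1 fluoro (F, -1), 1 cyano (CN, -1). Ligand charge sum = -2.
With Cd in oxidation state +2, the complex ion is [Cd...].

[Cd(CN)F(H2O)(py)]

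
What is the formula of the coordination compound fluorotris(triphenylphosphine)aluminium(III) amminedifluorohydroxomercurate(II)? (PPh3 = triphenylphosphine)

Cation [Al…]: ligand charges -1, Al(III) ⇒ ion charge 2+.
Anion [Hg…]: ligand charges -3, Hg(II) ⇒ ion charge 1−.
One 2+ cation requires 2 of the 1− anion.

[AlF(PPh3)3][HgF2(NH3)(OH)]2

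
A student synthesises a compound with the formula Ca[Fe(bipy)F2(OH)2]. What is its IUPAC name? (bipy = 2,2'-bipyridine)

calcium (2,2'-bipyridine)difluorodihydroxoferrate(II)

The 1 calcium counter-ion carries a total charge of +2, so each complex ion is 2−.
Ligand charges: 1×2,2'-bipyridine (neutral), 2×hydroxo (-1 each), 2×fluoro (-1 each); total -4. So Fe + (-4) = 2−, giving Fe = +2.
Ligands are named alphabetically: bipyridine before fluoro before hydroxo.
The complex ion is anionic, so iron takes the -ate form ferrate(II).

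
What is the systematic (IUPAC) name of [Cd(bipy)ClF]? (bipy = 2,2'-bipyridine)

(2,2'-bipyridine)chlorofluorocadmium(II)

There is no counter-ion, so the complex is neutral overall.
Ligand charges: 1×fluoro (-1 each), 1×2,2'-bipyridine (neutral), 1×chloro (-1 each); total -2. So Cd + (-2) = 0, giving Cd = +2.
Ligands are named alphabetically: bipyridine before chloro before fluoro.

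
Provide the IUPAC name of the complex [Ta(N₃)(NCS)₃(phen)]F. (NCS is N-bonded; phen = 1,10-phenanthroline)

azidotriisothiocyanato(1,10-phenanthroline)tantalum(V) fluoride

The 1 fluoride counter-ion carries a total charge of -1, so each complex ion is 1+.
Ligand charges: 3×isothiocyanato (-1 each), 1×1,10-phenanthroline (neutral), 1×azido (-1 each); total -4. So Ta + (-4) = 1+, giving Ta = +5.
Ligands are named alphabetically: azido before isothiocyanato before phenanthroline.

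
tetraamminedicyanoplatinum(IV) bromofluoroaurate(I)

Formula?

[Pt(CN)2(NH3)4][AuBrF]2

Cation [Pt…]: ligand charges -2, Pt(IV) ⇒ ion charge 2+.
Anion [Au…]: ligand charges -2, Au(I) ⇒ ion charge 1−.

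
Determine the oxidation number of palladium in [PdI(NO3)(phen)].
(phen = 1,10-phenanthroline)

+2

No counter-ion: the bracketed complex is neutral.
Ligand charges: 1×I = -1; 1×NO3 = -1; 1×phen neutral; sum -2.
Pd + (-2) = 0 ⇒ Pd is +2.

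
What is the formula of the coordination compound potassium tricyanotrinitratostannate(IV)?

K2[Sn(CN)3(NO3)3]

Ligands: 3 nitrato (NO3, -1), 3 cyano (CN, -1). Ligand charge sum = -6.
With Sn in oxidation state +4, the complex ion is [Sn...]^2−.
Charge balance with potassium (+1) requires 1 complex ion per 2 potassium.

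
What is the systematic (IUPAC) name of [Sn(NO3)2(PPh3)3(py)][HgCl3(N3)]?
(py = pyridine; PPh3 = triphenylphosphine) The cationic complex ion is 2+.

dinitrato(pyridine)tris(triphenylphosphine)tin(IV) azidotrichloromercurate(II)

Both ions are complex: the cation is named first with the plain metal name, the anion second with the -ate form; each ion's ligands are alphabetised independently.
The complex cation is given as 2+; its ligand charges sum to -2, so Sn = +4.
A 1:1 salt means the anion carries the equal and opposite charge, 2−.
Anion: ligand charges sum to -4; for the ion to be 2−, Hg = +2.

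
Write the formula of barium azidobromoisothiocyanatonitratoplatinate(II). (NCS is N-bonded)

Ligands: 1 bromo (Br, -1), 1 azido (N3, -1), 1 isothiocyanato (NCS, -1), 1 nitrato (NO3, -1). Ligand charge sum = -4.
With Pt in oxidation state +2, the complex ion is [Pt...]^2−.
Charge balance with barium (+2) requires 1 complex ion per 1 barium.

Ba[PtBr(N3)(NCS)(NO3)]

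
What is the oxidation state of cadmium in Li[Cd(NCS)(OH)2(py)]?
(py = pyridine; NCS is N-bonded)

+2

1 lithium outside the brackets (+1 each) → the complex ion is 1−.
Ligand charges: 1×py neutral; 2×OH = -2; 1×NCS = -1; sum -3.
Cd + (-3) = 1− ⇒ Cd is +2.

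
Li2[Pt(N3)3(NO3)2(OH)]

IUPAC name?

The 2 lithium counter-ions carry a total charge of +2, so each complex ion is 2−.
Ligand charges: 1×hydroxo (-1 each), 3×azido (-1 each), 2×nitrato (-1 each); total -6. So Pt + (-6) = 2−, giving Pt = +4.
The complex ion is anionic, so platinum takes the -ate form platinate(IV).

lithium triazidohydroxodinitratoplatinate(IV)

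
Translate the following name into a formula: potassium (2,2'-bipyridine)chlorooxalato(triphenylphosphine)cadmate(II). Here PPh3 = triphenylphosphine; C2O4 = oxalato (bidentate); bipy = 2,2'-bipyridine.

K[Cd(bipy)(C2O4)Cl(PPh3)]

Ligands: 1 triphenylphosphine (PPh3, neutral), 1 chloro (Cl, -1), 1 oxalato (C2O4, -2), 1 2,2'-bipyridine (bipy, neutral). Ligand charge sum = -3.
With Cd in oxidation state +2, the complex ion is [Cd...]^1−.
Charge balance with potassium (+1) requires 1 complex ion per 1 potassium.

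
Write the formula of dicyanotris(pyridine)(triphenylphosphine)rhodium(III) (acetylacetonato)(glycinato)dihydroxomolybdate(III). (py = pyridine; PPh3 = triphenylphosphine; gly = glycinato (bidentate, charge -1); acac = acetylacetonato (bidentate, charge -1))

[Rh(CN)2(PPh3)(py)3][Mo(acac)(gly)(OH)2]

Cation [Rh…]: ligand charges -2, Rh(III) ⇒ ion charge 1+.
Anion [Mo…]: ligand charges -4, Mo(III) ⇒ ion charge 1−.
One 1+ cation balances one 1− anion.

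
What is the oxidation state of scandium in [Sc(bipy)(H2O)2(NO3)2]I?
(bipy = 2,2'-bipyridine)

1 iodide outside the brackets (-1 each) → the complex ion is 1+.
Ligand charges: 2×NO3 = -2; 1×bipy neutral; 2×H2O neutral; sum -2.
Sc + (-2) = 1+ ⇒ Sc is +3.

+3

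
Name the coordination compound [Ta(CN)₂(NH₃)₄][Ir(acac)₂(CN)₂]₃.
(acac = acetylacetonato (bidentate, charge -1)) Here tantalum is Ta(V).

Both ions are complex: the cation is named first with the plain metal name, the anion second with the -ate form; each ion's ligands are alphabetised independently.
Ta is given as +5; the cation's ligand charges sum to -2, so the complex cation is 3+.
With 3 anions per cation, each anion must be 3/3 = 1−.
Anion: ligand charges sum to -4; for the ion to be 1−, Ir = +3.

tetraamminedicyanotantalum(V) bis(acetylacetonato)dicyanoiridate(III)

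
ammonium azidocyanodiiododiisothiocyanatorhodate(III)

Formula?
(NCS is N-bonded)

Ligands: 1 cyano (CN, -1), 1 azido (N3, -1), 2 iodo (I, -1), 2 isothiocyanato (NCS, -1). Ligand charge sum = -6.
With Rh in oxidation state +3, the complex ion is [Rh...]^3−.
Charge balance with ammonium (+1) requires 1 complex ion per 3 ammonium.

(NH4)3[Rh(CN)I2(N3)(NCS)2]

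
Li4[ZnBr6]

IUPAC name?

lithium hexabromozincate(II)

The 4 lithium counter-ions carry a total charge of +4, so each complex ion is 4−.
Ligand charges: 6×bromo (-1 each); total -6. So Zn + (-6) = 4−, giving Zn = +2.
The complex ion is anionic, so zinc takes the -ate form zincate(II).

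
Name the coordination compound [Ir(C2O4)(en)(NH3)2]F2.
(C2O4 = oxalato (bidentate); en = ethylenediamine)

diammine(ethylenediamine)oxalatoiridium(IV) fluoride

The 2 fluoride counter-ions carry a total charge of -2, so each complex ion is 2+.
Ligand charges: 1×oxalato (-2 each), 2×ammine (neutral), 1×ethylenediamine (neutral); total -2. So Ir + (-2) = 2+, giving Ir = +4.
Ligands are named alphabetically: ammine before ethylenediamine before oxalato.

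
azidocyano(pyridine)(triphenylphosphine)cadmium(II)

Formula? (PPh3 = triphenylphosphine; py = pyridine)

[Cd(CN)(N3)(PPh3)(py)]

Ligands: 1 cyano (CN, -1), 1 azido (N3, -1), 1 triphenylphosphine (PPh3, neutral), 1 pyridine (py, neutral). Ligand charge sum = -2.
With Cd in oxidation state +2, the complex ion is [Cd...].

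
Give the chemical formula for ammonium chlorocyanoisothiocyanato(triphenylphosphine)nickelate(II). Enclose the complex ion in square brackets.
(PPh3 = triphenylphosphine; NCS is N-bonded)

NH4[NiCl(CN)(NCS)(PPh3)]

Ligands: 1 triphenylphosphine (PPh3, neutral), 1 chloro (Cl, -1), 1 cyano (CN, -1), 1 isothiocyanato (NCS, -1). Ligand charge sum = -3.
With Ni in oxidation state +2, the complex ion is [Ni...]^1−.
Charge balance with ammonium (+1) requires 1 complex ion per 1 ammonium.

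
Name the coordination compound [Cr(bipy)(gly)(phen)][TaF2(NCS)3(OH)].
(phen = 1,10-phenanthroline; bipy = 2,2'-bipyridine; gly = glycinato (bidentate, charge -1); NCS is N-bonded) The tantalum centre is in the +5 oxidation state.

Ta is given as +5; the anion's ligand charges sum to -6, so the complex anion is 1−.
A 1:1 salt means the cation carries the equal and opposite charge, 1+.
Cation: ligand charges sum to -1; for the ion to be 1+, Cr = +2.

(2,2'-bipyridine)(glycinato)(1,10-phenanthroline)chromium(II) difluorohydroxotriisothiocyanatotantalate(V)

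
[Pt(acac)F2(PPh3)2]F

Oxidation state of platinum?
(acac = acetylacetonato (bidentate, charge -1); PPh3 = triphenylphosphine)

1 fluoride outside the brackets (-1 each) → the complex ion is 1+.
Ligand charges: 1×acac = -1; 2×F = -2; 2×PPh3 neutral; sum -3.
Pt + (-3) = 1+ ⇒ Pt is +4.

+4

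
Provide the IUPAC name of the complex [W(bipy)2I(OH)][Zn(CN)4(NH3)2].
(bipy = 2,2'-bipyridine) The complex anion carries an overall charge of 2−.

The complex anion is given as 2−; its ligand charges sum to -4, so Zn = +2.
A 1:1 salt means the cation carries the equal and opposite charge, 2+.
Cation: ligand charges sum to -2; for the ion to be 2+, W = +4.

bis(2,2'-bipyridine)hydroxoiodotungsten(IV) diamminetetracyanozincate(II)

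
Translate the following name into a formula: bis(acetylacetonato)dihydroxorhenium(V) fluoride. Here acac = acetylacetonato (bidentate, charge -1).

[Re(acac)2(OH)2]F

Ligands: 2 hydroxo (OH, -1), 2 acetylacetonato (acac, -1). Ligand charge sum = -4.
With Re in oxidation state +5, the complex ion is [Re...]^1+.
Charge balance with fluoride (-1) requires 1 complex ion per 1 fluoride.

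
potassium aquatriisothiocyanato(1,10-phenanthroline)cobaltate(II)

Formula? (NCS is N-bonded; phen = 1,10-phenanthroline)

K[Co(H2O)(NCS)3(phen)]

Ligands: 3 isothiocyanato (NCS, -1), 1 aqua (H2O, neutral), 1 1,10-phenanthroline (phen, neutral). Ligand charge sum = -3.
Charge balance with potassium (+1) requires 1 complex ion per 1 potassium.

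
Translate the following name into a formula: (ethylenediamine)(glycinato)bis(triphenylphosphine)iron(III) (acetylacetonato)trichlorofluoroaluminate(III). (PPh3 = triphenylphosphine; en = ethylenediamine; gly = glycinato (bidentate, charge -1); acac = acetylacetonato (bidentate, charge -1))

Cation [Fe…]: ligand charges -1, Fe(III) ⇒ ion charge 2+.
Anion [Al…]: ligand charges -5, Al(III) ⇒ ion charge 2−.
One 2+ cation balances one 2− anion.

[Fe(en)(gly)(PPh3)2][Al(acac)Cl3F]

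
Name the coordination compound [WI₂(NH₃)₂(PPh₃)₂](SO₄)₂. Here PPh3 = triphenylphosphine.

The 2 sulfate counter-ions carry a total charge of -4, so each complex ion is 4+.
Ligand charges: 2×iodo (-1 each), 2×triphenylphosphine (neutral), 2×ammine (neutral); total -2. So W + (-2) = 4+, giving W = +6.
Ligands are named alphabetically: ammine before iodo before triphenylphosphine.

diamminediiodobis(triphenylphosphine)tungsten(VI) sulfate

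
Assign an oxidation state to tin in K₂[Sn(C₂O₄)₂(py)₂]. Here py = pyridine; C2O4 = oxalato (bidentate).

2 potassium outside the brackets (+1 each) → the complex ion is 2−.
Ligand charges: 2×py neutral; 2×C2O4 = -4; sum -4.
Sn + (-4) = 2− ⇒ Sn is +2.

+2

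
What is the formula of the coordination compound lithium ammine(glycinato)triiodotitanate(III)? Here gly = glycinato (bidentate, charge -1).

Ligands: 3 iodo (I, -1), 1 ammine (NH3, neutral), 1 glycinato (gly, -1). Ligand charge sum = -4.
Charge balance with lithium (+1) requires 1 complex ion per 1 lithium.

Li[Ti(gly)I3(NH3)]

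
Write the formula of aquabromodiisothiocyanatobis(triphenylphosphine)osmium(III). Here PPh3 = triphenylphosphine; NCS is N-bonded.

[OsBr(H2O)(NCS)2(PPh3)2]

Ligands: 1 bromo (Br, -1), 1 aqua (H2O, neutral), 2 triphenylphosphine (PPh3, neutral), 2 isothiocyanato (NCS, -1). Ligand charge sum = -3.
With Os in oxidation state +3, the complex ion is [Os...].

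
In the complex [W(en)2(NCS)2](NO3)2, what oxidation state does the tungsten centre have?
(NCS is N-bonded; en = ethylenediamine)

+4

2 nitrate outside the brackets (-1 each) → the complex ion is 2+.
Ligand charges: 2×NCS = -2; 2×en neutral; sum -2.
W + (-2) = 2+ ⇒ W is +4.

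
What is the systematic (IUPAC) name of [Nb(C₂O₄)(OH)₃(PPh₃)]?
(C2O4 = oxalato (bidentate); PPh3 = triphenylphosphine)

trihydroxooxalato(triphenylphosphine)niobium(V)

There is no counter-ion, so the complex is neutral overall.
Ligand charges: 1×oxalato (-2 each), 3×hydroxo (-1 each), 1×triphenylphosphine (neutral); total -5. So Nb + (-5) = 0, giving Nb = +5.
Ligands are named alphabetically: hydroxo before oxalato before triphenylphosphine.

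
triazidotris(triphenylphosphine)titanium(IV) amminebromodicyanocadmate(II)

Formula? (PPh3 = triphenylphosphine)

[Ti(N3)3(PPh3)3][CdBr(CN)2(NH3)]

Cation [Ti…]: ligand charges -3, Ti(IV) ⇒ ion charge 1+.
Anion [Cd…]: ligand charges -3, Cd(II) ⇒ ion charge 1−.
One 1+ cation balances one 1− anion.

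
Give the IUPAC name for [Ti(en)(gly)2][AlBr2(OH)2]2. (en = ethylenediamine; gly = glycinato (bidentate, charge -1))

Aluminium is always +3 in its complexes; the anion's ligand charges sum to -4, so the complex anion is 1−.
With 2 anions per cation, the cation must be 2×1 = 2+.
Cation: ligand charges sum to -2; for the ion to be 2+, Ti = +4.

(ethylenediamine)bis(glycinato)titanium(IV) dibromodihydroxoaluminate(III)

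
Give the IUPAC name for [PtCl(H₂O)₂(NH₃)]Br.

The 1 bromide counter-ion carries a total charge of -1, so each complex ion is 1+.
Ligand charges: 1×ammine (neutral), 1×chloro (-1 each), 2×aqua (neutral); total -1. So Pt + (-1) = 1+, giving Pt = +2.
Ligands are named alphabetically: ammine before aqua before chloro.

amminediaquachloroplatinum(II) bromide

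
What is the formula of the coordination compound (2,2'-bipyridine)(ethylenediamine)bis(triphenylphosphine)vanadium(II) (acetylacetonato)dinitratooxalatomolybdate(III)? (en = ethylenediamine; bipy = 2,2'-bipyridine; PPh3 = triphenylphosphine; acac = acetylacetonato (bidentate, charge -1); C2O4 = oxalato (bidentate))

Cation [V…]: ligand charges 0, V(II) ⇒ ion charge 2+.
Anion [Mo…]: ligand charges -5, Mo(III) ⇒ ion charge 2−.

[V(bipy)(en)(PPh3)2][Mo(acac)(C2O4)(NO3)2]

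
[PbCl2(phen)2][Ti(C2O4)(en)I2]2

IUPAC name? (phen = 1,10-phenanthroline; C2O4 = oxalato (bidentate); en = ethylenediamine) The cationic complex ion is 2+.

Both ions are complex: the cation is named first with the plain metal name, the anion second with the -ate form; each ion's ligands are alphabetised independently.
The complex cation is given as 2+; its ligand charges sum to -2, so Pb = +4.
With 2 anions per cation, each anion must be 2/2 = 1−.
Anion: ligand charges sum to -4; for the ion to be 1−, Ti = +3.

dichlorobis(1,10-phenanthroline)lead(IV) (ethylenediamine)diiodooxalatotitanate(III)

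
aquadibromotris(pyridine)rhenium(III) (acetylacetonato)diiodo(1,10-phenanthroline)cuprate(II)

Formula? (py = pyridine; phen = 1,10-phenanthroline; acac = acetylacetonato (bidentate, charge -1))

Cation [Re…]: ligand charges -2, Re(III) ⇒ ion charge 1+.
Anion [Cu…]: ligand charges -3, Cu(II) ⇒ ion charge 1−.
One 1+ cation balances one 1− anion.

[ReBr2(H2O)(py)3][Cu(acac)I2(phen)]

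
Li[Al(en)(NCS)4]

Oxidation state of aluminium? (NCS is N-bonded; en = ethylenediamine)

1 lithium outside the brackets (+1 each) → the complex ion is 1−.
Ligand charges: 4×NCS = -4; 1×en neutral; sum -4.
Al + (-4) = 1− ⇒ Al is +3.

+3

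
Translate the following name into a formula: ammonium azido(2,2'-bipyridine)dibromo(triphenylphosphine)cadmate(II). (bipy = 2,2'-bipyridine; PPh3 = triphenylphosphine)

Ligands: 1 azido (N3, -1), 1 2,2'-bipyridine (bipy, neutral), 2 bromo (Br, -1), 1 triphenylphosphine (PPh3, neutral). Ligand charge sum = -3.
Charge balance with ammonium (+1) requires 1 complex ion per 1 ammonium.

NH4[Cd(bipy)Br2(N3)(PPh3)]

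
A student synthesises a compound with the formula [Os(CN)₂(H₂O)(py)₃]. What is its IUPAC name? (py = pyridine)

aquadicyanotris(pyridine)osmium(II)

There is no counter-ion, so the complex is neutral overall.
Ligand charges: 2×cyano (-1 each), 1×aqua (neutral), 3×pyridine (neutral); total -2. So Os + (-2) = 0, giving Os = +2.
Ligands are named alphabetically: aqua before cyano before pyridine.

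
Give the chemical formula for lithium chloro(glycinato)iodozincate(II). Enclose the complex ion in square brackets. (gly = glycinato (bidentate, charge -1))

Li[ZnCl(gly)I]

Ligands: 1 chloro (Cl, -1), 1 iodo (I, -1), 1 glycinato (gly, -1). Ligand charge sum = -3.
Charge balance with lithium (+1) requires 1 complex ion per 1 lithium.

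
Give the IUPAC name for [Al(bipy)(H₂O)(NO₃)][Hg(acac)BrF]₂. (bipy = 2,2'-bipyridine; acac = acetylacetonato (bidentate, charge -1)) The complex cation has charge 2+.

aqua(2,2'-bipyridine)nitratoaluminium(III) (acetylacetonato)bromofluoromercurate(II)

The complex cation is given as 2+; its ligand charges sum to -1, so Al = +3.
With 2 anions per cation, each anion must be 2/2 = 1−.
Anion: ligand charges sum to -3; for the ion to be 1−, Hg = +2.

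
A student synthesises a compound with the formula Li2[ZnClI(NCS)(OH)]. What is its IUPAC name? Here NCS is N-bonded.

lithium chlorohydroxoiodoisothiocyanatozincate(II)

The 2 lithium counter-ions carry a total charge of +2, so each complex ion is 2−.
Ligand charges: 1×chloro (-1 each), 1×iodo (-1 each), 1×isothiocyanato (-1 each), 1×hydroxo (-1 each); total -4. So Zn + (-4) = 2−, giving Zn = +2.
Ligands are named alphabetically: chloro before hydroxo before iodo before isothiocyanato.
The complex ion is anionic, so zinc takes the -ate form zincate(II).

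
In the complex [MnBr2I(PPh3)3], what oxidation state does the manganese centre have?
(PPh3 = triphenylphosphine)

No counter-ion: the bracketed complex is neutral.
Ligand charges: 1×I = -1; 2×Br = -2; 3×PPh3 neutral; sum -3.
Mn + (-3) = 0 ⇒ Mn is +3.

+3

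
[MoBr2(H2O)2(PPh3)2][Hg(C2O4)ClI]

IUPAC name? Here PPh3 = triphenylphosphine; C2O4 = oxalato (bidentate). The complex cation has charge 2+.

The complex cation is given as 2+; its ligand charges sum to -2, so Mo = +4.
A 1:1 salt means the anion carries the equal and opposite charge, 2−.
Anion: ligand charges sum to -4; for the ion to be 2−, Hg = +2.

diaquadibromobis(triphenylphosphine)molybdenum(IV) chloroiodooxalatomercurate(II)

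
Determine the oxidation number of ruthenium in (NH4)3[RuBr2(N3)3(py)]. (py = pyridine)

+2

3 ammonium outside the brackets (+1 each) → the complex ion is 3−.
Ligand charges: 1×py neutral; 3×N3 = -3; 2×Br = -2; sum -5.
Ru + (-5) = 3− ⇒ Ru is +2.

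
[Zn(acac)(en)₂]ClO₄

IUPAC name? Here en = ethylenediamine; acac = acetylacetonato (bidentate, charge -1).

The 1 perchlorate counter-ion carries a total charge of -1, so each complex ion is 1+.
Ligand charges: 2×ethylenediamine (neutral), 1×acetylacetonato (-1 each); total -1. So Zn + (-1) = 1+, giving Zn = +2.
Ligands are named alphabetically: acetylacetonato before ethylenediamine.

(acetylacetonato)bis(ethylenediamine)zinc(II) perchlorate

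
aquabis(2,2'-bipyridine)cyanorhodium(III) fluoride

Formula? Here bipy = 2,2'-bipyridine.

[Rh(bipy)2(CN)(H2O)]F2

Ligands: 1 cyano (CN, -1), 1 aqua (H2O, neutral), 2 2,2'-bipyridine (bipy, neutral). Ligand charge sum = -1.
With Rh in oxidation state +3, the complex ion is [Rh...]^2+.
Charge balance with fluoride (-1) requires 1 complex ion per 2 fluoride.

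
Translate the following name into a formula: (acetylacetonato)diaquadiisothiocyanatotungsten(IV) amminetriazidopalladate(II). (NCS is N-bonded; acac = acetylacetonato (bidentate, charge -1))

Cation [W…]: ligand charges -3, W(IV) ⇒ ion charge 1+.
Anion [Pd…]: ligand charges -3, Pd(II) ⇒ ion charge 1−.

[W(acac)(H2O)2(NCS)2][Pd(N3)3(NH3)]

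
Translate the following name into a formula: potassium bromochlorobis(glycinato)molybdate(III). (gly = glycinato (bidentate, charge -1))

K[MoBrCl(gly)2]

Ligands: 2 glycinato (gly, -1), 1 chloro (Cl, -1), 1 bromo (Br, -1). Ligand charge sum = -4.
With Mo in oxidation state +3, the complex ion is [Mo...]^1−.
Charge balance with potassium (+1) requires 1 complex ion per 1 potassium.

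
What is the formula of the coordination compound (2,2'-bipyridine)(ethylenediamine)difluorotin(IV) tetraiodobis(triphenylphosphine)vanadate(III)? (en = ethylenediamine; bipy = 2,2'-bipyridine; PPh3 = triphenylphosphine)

Cation [Sn…]: ligand charges -2, Sn(IV) ⇒ ion charge 2+.
Anion [V…]: ligand charges -4, V(III) ⇒ ion charge 1−.

[Sn(bipy)(en)F2][VI4(PPh3)2]2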